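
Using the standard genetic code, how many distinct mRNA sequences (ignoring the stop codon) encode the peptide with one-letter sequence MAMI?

12

Met: 1 codon.
Ala: 4 codons.
Met: 1 codon.
Ile: 3 codons.
1 × 4 × 1 × 3 = 12.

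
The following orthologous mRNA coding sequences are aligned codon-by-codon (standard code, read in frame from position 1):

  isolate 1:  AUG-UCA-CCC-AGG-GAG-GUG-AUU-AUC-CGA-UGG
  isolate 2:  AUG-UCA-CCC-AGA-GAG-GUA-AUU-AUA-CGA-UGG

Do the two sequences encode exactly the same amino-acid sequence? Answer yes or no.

yes

Codon 1: AUG Met / AUG Met — identical.
Codon 2: UCA Ser / UCA Ser — identical.
Codon 3: CCC Pro / CCC Pro — identical.
Codon 4: AGG Arg / AGA Arg — synonymous.
Codon 5: GAG Glu / GAG Glu — identical.
Codon 6: GUG Val / GUA Val — synonymous.
Codon 7: AUU Ile / AUU Ile — identical.
Codon 8: AUC Ile / AUA Ile — synonymous.
Codon 9: CGA Arg / CGA Arg — identical.
Codon 10: UGG Trp / UGG Trp — identical.
Nonsynonymous differences: 0 → same protein.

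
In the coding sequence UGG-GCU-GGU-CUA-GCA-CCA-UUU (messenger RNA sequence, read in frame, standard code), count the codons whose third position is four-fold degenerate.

5

Codon 1 UGG (Trp): third position 1-fold.
Codon 2 GCU (Ala): third position 4-fold.
Codon 3 GGU (Gly): third position 4-fold.
Codon 4 CUA (Leu): third position 4-fold.
Codon 5 GCA (Ala): third position 4-fold.
Codon 6 CCA (Pro): third position 4-fold.
Codon 7 UUU (Phe): third position 2-fold.
Four-fold degenerate third positions: 5.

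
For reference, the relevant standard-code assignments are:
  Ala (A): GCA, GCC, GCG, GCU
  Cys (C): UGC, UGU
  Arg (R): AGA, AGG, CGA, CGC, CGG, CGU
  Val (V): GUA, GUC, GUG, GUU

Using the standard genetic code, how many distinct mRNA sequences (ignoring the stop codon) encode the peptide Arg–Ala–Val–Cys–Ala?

768

Arg: 6 codons.
Ala: 4 codons.
Val: 4 codons.
Cys: 2 codons.
Ala: 4 codons.
6 × 4 × 4 × 2 × 4 = 768.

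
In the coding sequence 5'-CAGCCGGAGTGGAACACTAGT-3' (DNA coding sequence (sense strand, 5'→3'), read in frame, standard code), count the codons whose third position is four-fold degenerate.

Codon 1 CAG (Gln): third position 2-fold.
Codon 2 CCG (Pro): third position 4-fold.
Codon 3 GAG (Glu): third position 2-fold.
Codon 4 TGG (Trp): third position 1-fold.
Codon 5 AAC (Asn): third position 2-fold.
Codon 6 ACT (Thr): third position 4-fold.
Codon 7 AGT (Ser): third position 2-fold.
Four-fold degenerate third positions: 2.

2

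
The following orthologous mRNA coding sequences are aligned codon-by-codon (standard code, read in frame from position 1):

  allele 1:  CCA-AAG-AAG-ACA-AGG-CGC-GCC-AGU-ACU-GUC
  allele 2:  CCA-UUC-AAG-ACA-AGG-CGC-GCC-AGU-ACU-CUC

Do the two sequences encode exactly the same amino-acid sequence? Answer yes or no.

Codon 1: CCA Pro / CCA Pro — identical.
Codon 2: AAG Lys / UUC Phe — nonsynonymous.
Codon 3: AAG Lys / AAG Lys — identical.
Codon 4: ACA Thr / ACA Thr — identical.
Codon 5: AGG Arg / AGG Arg — identical.
Codon 6: CGC Arg / CGC Arg — identical.
Codon 7: GCC Ala / GCC Ala — identical.
Codon 8: AGU Ser / AGU Ser — identical.
Codon 9: ACU Thr / ACU Thr — identical.
Codon 10: GUC Val / CUC Leu — nonsynonymous.
Nonsynonymous differences: 2 → different protein.

no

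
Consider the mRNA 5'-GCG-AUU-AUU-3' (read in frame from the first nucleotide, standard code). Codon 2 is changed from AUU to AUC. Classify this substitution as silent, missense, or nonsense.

Position 6 falls in codon 2: AUU → Ile.
After the substitution the codon is AUC → Ile.
Both encode Ile, so the change is synonymous.

silent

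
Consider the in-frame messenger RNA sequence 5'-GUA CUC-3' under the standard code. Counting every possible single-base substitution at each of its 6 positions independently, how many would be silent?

6

Codon 1 (GUA, Val): 3 synonymous substitutions.
Codon 2 (CUC, Leu): 3 synonymous substitutions.
Total: 3 + 3 = 6.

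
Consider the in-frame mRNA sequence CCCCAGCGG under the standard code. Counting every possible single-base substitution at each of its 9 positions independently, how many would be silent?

Codon 1 (CCC, Pro): 3 synonymous substitutions.
Codon 2 (CAG, Gln): 1 synonymous substitution.
Codon 3 (CGG, Arg): 4 synonymous substitutions.
Total: 3 + 1 + 4 = 8.

8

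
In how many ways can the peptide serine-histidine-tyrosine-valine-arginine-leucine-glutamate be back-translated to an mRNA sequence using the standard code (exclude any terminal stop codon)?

Ser: 6 codons.
His: 2 codons.
Tyr: 2 codons.
Val: 4 codons.
Arg: 6 codons.
Leu: 6 codons.
Glu: 2 codons.
6 × 2 × 2 × 4 × 6 × 6 × 2 = 6912.

6912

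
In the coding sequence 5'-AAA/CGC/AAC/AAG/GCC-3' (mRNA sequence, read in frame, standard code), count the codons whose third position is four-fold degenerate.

2

Codon 1 AAA (Lys): third position 2-fold.
Codon 2 CGC (Arg): third position 4-fold.
Codon 3 AAC (Asn): third position 2-fold.
Codon 4 AAG (Lys): third position 2-fold.
Codon 5 GCC (Ala): third position 4-fold.
Four-fold degenerate third positions: 2.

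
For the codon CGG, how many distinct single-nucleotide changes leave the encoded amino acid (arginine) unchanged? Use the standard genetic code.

4

Position 1: AGG → 1 synonymous.
Position 2: none → 0 synonymous.
Position 3: CGU, CGC, CGA → 3 synonymous.
Total: 1 + 0 + 3 = 4.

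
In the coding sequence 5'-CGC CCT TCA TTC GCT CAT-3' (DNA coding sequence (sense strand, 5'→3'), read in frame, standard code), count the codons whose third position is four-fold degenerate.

Codon 1 CGC (Arg): third position 4-fold.
Codon 2 CCT (Pro): third position 4-fold.
Codon 3 TCA (Ser): third position 4-fold.
Codon 4 TTC (Phe): third position 2-fold.
Codon 5 GCT (Ala): third position 4-fold.
Codon 6 CAT (His): third position 2-fold.
Four-fold degenerate third positions: 4.

4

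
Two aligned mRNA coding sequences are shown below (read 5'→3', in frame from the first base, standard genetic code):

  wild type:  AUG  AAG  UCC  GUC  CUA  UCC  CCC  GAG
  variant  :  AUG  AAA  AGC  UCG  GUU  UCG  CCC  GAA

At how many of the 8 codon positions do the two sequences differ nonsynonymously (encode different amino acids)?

Codon 1: AUG Met / AUG Met — identical.
Codon 2: AAG Lys / AAA Lys — synonymous.
Codon 3: UCC Ser / AGC Ser — synonymous.
Codon 4: GUC Val / UCG Ser — nonsynonymous.
Codon 5: CUA Leu / GUU Val — nonsynonymous.
Codon 6: UCC Ser / UCG Ser — synonymous.
Codon 7: CCC Pro / CCC Pro — identical.
Codon 8: GAG Glu / GAA Glu — synonymous.
Nonsynonymous differences: 2.

2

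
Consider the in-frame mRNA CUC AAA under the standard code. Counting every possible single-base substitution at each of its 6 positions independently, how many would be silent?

4

Codon 1 (CUC, Leu): 3 synonymous substitutions.
Codon 2 (AAA, Lys): 1 synonymous substitution.
Total: 3 + 1 = 4.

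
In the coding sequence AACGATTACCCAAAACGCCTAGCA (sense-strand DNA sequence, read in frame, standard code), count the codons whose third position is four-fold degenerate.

4

Codon 1 AAC (Asn): third position 2-fold.
Codon 2 GAT (Asp): third position 2-fold.
Codon 3 TAC (Tyr): third position 2-fold.
Codon 4 CCA (Pro): third position 4-fold.
Codon 5 AAA (Lys): third position 2-fold.
Codon 6 CGC (Arg): third position 4-fold.
Codon 7 CTA (Leu): third position 4-fold.
Codon 8 GCA (Ala): third position 4-fold.
Four-fold degenerate third positions: 4.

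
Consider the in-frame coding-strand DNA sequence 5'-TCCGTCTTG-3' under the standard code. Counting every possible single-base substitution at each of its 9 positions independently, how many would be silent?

Codon 1 (TCC, Ser): 3 synonymous substitutions.
Codon 2 (GTC, Val): 3 synonymous substitutions.
Codon 3 (TTG, Leu): 2 synonymous substitutions.
Total: 3 + 3 + 2 = 8.

8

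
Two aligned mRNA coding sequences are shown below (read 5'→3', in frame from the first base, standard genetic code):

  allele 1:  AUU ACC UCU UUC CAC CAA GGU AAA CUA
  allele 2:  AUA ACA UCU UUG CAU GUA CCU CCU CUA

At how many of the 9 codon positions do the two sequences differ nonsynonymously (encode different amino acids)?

Codon 1: AUU Ile / AUA Ile — synonymous.
Codon 2: ACC Thr / ACA Thr — synonymous.
Codon 3: UCU Ser / UCU Ser — identical.
Codon 4: UUC Phe / UUG Leu — nonsynonymous.
Codon 5: CAC His / CAU His — synonymous.
Codon 6: CAA Gln / GUA Val — nonsynonymous.
Codon 7: GGU Gly / CCU Pro — nonsynonymous.
Codon 8: AAA Lys / CCU Pro — nonsynonymous.
Codon 9: CUA Leu / CUA Leu — identical.
Nonsynonymous differences: 4.

4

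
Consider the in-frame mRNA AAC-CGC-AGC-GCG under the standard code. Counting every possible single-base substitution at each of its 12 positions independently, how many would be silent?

8

Codon 1 (AAC, Asn): 1 synonymous substitution.
Codon 2 (CGC, Arg): 3 synonymous substitutions.
Codon 3 (AGC, Ser): 1 synonymous substitution.
Codon 4 (GCG, Ala): 3 synonymous substitutions.
Total: 1 + 3 + 1 + 3 = 8.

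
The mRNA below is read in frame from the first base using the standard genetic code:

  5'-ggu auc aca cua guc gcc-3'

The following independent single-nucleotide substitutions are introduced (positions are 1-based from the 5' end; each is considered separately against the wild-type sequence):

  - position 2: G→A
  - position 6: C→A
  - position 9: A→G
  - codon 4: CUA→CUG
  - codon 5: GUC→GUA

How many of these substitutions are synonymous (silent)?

4

Codon 1: GGU (Gly) → GAU (Asp) — missense.
Codon 2: AUC (Ile) → AUA (Ile) — synonymous.
Codon 3: ACA (Thr) → ACG (Thr) — synonymous.
Codon 4: CUA (Leu) → CUG (Leu) — synonymous.
Codon 5: GUC (Val) → GUA (Val) — synonymous.
Synonymous: 4 of 5.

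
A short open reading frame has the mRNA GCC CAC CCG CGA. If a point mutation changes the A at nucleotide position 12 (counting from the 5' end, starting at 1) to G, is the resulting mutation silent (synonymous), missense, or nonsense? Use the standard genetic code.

Position 12 falls in codon 4: CGA → Arg.
After the substitution the codon is CGG → Arg.
Both encode Arg, so the change is synonymous.

silent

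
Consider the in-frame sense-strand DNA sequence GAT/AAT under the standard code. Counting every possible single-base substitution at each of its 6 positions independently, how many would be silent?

Codon 1 (GAT, Asp): 1 synonymous substitution.
Codon 2 (AAT, Asn): 1 synonymous substitution.
Total: 1 + 1 = 2.

2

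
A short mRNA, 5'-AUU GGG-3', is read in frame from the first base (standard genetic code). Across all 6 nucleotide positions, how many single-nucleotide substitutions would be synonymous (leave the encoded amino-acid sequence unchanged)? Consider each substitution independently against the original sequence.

5

Codon 1 (AUU, Ile): 2 synonymous substitutions.
Codon 2 (GGG, Gly): 3 synonymous substitutions.
Total: 2 + 3 = 5.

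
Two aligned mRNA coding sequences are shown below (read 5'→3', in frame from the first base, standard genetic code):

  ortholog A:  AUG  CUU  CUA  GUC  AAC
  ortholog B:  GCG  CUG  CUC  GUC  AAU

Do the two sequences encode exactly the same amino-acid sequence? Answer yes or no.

no

Codon 1: AUG Met / GCG Ala — nonsynonymous.
Codon 2: CUU Leu / CUG Leu — synonymous.
Codon 3: CUA Leu / CUC Leu — synonymous.
Codon 4: GUC Val / GUC Val — identical.
Codon 5: AAC Asn / AAU Asn — synonymous.
Nonsynonymous differences: 1 → different protein.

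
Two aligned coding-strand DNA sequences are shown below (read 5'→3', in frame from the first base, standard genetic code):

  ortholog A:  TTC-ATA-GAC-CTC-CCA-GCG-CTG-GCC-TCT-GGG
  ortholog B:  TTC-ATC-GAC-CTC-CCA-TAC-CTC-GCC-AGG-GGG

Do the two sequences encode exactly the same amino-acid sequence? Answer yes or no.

no

Codon 1: TTC Phe / TTC Phe — identical.
Codon 2: ATA Ile / ATC Ile — synonymous.
Codon 3: GAC Asp / GAC Asp — identical.
Codon 4: CTC Leu / CTC Leu — identical.
Codon 5: CCA Pro / CCA Pro — identical.
Codon 6: GCG Ala / TAC Tyr — nonsynonymous.
Codon 7: CTG Leu / CTC Leu — synonymous.
Codon 8: GCC Ala / GCC Ala — identical.
Codon 9: TCT Ser / AGG Arg — nonsynonymous.
Codon 10: GGG Gly / GGG Gly — identical.
Nonsynonymous differences: 2 → different protein.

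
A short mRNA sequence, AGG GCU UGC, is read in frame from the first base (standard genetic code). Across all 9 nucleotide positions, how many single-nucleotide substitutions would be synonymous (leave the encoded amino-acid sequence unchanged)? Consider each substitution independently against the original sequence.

6

Codon 1 (AGG, Arg): 2 synonymous substitutions.
Codon 2 (GCU, Ala): 3 synonymous substitutions.
Codon 3 (UGC, Cys): 1 synonymous substitution.
Total: 2 + 3 + 1 = 6.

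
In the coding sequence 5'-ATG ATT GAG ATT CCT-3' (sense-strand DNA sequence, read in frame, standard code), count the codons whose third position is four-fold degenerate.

1

Codon 1 ATG (Met): third position 1-fold.
Codon 2 ATT (Ile): third position 3-fold.
Codon 3 GAG (Glu): third position 2-fold.
Codon 4 ATT (Ile): third position 3-fold.
Codon 5 CCT (Pro): third position 4-fold.
Four-fold degenerate third positions: 1.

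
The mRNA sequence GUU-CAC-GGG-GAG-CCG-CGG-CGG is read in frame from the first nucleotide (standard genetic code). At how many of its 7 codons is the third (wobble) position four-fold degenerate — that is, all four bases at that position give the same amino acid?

Codon 1 GUU (Val): third position 4-fold.
Codon 2 CAC (His): third position 2-fold.
Codon 3 GGG (Gly): third position 4-fold.
Codon 4 GAG (Glu): third position 2-fold.
Codon 5 CCG (Pro): third position 4-fold.
Codon 6 CGG (Arg): third position 4-fold.
Codon 7 CGG (Arg): third position 4-fold.
Four-fold degenerate third positions: 5.

5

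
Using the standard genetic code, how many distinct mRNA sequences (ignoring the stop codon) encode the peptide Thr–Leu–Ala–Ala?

Thr: 4 codons.
Leu: 6 codons.
Ala: 4 codons.
Ala: 4 codons.
4 × 6 × 4 × 4 = 384.

384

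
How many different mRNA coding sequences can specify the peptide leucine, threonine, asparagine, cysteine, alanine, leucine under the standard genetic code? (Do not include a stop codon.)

2304

Leu: 6 codons.
Thr: 4 codons.
Asn: 2 codons.
Cys: 2 codons.
Ala: 4 codons.
Leu: 6 codons.
6 × 4 × 2 × 2 × 4 × 6 = 2304.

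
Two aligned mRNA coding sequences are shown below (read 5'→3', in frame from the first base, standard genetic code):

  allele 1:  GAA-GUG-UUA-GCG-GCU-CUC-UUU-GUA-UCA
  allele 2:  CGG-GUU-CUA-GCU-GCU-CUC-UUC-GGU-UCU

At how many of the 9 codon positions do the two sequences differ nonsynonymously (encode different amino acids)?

Codon 1: GAA Glu / CGG Arg — nonsynonymous.
Codon 2: GUG Val / GUU Val — synonymous.
Codon 3: UUA Leu / CUA Leu — synonymous.
Codon 4: GCG Ala / GCU Ala — synonymous.
Codon 5: GCU Ala / GCU Ala — identical.
Codon 6: CUC Leu / CUC Leu — identical.
Codon 7: UUU Phe / UUC Phe — synonymous.
Codon 8: GUA Val / GGU Gly — nonsynonymous.
Codon 9: UCA Ser / UCU Ser — synonymous.
Nonsynonymous differences: 2.

2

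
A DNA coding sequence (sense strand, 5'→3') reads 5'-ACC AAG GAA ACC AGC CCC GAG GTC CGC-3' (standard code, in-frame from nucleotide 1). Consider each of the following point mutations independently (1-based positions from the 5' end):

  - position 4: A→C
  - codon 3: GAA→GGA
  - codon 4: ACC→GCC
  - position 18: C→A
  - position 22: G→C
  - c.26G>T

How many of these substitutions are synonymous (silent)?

1

Codon 2: AAG (Lys) → CAG (Gln) — missense.
Codon 3: GAA (Glu) → GGA (Gly) — missense.
Codon 4: ACC (Thr) → GCC (Ala) — missense.
Codon 6: CCC (Pro) → CCA (Pro) — synonymous.
Codon 8: GTC (Val) → CTC (Leu) — missense.
Codon 9: CGC (Arg) → CTC (Leu) — missense.
Synonymous: 1 of 6.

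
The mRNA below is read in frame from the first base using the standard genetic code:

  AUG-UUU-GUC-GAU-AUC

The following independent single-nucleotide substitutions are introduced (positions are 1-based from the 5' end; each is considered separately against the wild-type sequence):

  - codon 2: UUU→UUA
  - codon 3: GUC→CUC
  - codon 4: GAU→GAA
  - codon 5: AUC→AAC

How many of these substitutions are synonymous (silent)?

0

Codon 2: UUU (Phe) → UUA (Leu) — missense.
Codon 3: GUC (Val) → CUC (Leu) — missense.
Codon 4: GAU (Asp) → GAA (Glu) — missense.
Codon 5: AUC (Ile) → AAC (Asn) — missense.
Synonymous: 0 of 4.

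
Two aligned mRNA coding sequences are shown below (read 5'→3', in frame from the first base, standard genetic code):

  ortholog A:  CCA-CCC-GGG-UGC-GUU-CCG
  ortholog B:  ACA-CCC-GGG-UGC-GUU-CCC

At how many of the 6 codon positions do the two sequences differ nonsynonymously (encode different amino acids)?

1

Codon 1: CCA Pro / ACA Thr — nonsynonymous.
Codon 2: CCC Pro / CCC Pro — identical.
Codon 3: GGG Gly / GGG Gly — identical.
Codon 4: UGC Cys / UGC Cys — identical.
Codon 5: GUU Val / GUU Val — identical.
Codon 6: CCG Pro / CCC Pro — synonymous.
Nonsynonymous differences: 1.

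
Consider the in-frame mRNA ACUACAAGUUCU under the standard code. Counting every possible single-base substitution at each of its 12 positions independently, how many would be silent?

Codon 1 (ACU, Thr): 3 synonymous substitutions.
Codon 2 (ACA, Thr): 3 synonymous substitutions.
Codon 3 (AGU, Ser): 1 synonymous substitution.
Codon 4 (UCU, Ser): 3 synonymous substitutions.
Total: 3 + 3 + 1 + 3 = 10.

10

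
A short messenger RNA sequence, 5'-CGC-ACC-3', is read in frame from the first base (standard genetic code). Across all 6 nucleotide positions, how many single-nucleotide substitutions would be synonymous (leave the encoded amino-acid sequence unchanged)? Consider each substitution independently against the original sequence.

6

Codon 1 (CGC, Arg): 3 synonymous substitutions.
Codon 2 (ACC, Thr): 3 synonymous substitutions.
Total: 3 + 3 = 6.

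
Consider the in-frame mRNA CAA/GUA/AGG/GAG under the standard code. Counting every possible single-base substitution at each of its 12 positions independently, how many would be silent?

7

Codon 1 (CAA, Gln): 1 synonymous substitution.
Codon 2 (GUA, Val): 3 synonymous substitutions.
Codon 3 (AGG, Arg): 2 synonymous substitutions.
Codon 4 (GAG, Glu): 1 synonymous substitution.
Total: 1 + 3 + 2 + 1 = 7.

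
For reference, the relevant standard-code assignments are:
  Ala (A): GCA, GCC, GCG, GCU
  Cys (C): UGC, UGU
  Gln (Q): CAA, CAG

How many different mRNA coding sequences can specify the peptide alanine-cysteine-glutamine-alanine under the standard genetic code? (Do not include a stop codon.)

64

Ala: 4 codons.
Cys: 2 codons.
Gln: 2 codons.
Ala: 4 codons.
4 × 2 × 2 × 4 = 64.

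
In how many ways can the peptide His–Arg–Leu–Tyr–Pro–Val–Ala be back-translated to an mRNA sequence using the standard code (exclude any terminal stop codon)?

9216

His: 2 codons.
Arg: 6 codons.
Leu: 6 codons.
Tyr: 2 codons.
Pro: 4 codons.
Val: 4 codons.
Ala: 4 codons.
2 × 6 × 6 × 2 × 4 × 4 × 4 = 9216.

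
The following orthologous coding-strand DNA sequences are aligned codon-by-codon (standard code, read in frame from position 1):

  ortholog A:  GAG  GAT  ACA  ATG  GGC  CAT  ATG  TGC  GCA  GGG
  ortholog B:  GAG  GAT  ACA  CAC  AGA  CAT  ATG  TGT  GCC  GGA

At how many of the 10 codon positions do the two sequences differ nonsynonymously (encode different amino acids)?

Codon 1: GAG Glu / GAG Glu — identical.
Codon 2: GAT Asp / GAT Asp — identical.
Codon 3: ACA Thr / ACA Thr — identical.
Codon 4: ATG Met / CAC His — nonsynonymous.
Codon 5: GGC Gly / AGA Arg — nonsynonymous.
Codon 6: CAT His / CAT His — identical.
Codon 7: ATG Met / ATG Met — identical.
Codon 8: TGC Cys / TGT Cys — synonymous.
Codon 9: GCA Ala / GCC Ala — synonymous.
Codon 10: GGG Gly / GGA Gly — synonymous.
Nonsynonymous differences: 2.

2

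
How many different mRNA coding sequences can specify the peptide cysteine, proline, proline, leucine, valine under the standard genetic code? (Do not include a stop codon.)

768

Cys: 2 codons.
Pro: 4 codons.
Pro: 4 codons.
Leu: 6 codons.
Val: 4 codons.
2 × 4 × 4 × 6 × 4 = 768.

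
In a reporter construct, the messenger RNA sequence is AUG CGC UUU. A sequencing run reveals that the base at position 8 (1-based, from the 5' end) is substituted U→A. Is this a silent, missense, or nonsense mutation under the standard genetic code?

Position 8 falls in codon 3: UUU → Phe.
After the substitution the codon is UAU → Tyr.
Phe ≠ Tyr, so this is a missense mutation.

missense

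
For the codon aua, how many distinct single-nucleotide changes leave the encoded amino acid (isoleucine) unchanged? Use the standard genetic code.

Position 1: none → 0 synonymous.
Position 2: none → 0 synonymous.
Position 3: AUU, AUC → 2 synonymous.
Total: 0 + 0 + 2 = 2.

2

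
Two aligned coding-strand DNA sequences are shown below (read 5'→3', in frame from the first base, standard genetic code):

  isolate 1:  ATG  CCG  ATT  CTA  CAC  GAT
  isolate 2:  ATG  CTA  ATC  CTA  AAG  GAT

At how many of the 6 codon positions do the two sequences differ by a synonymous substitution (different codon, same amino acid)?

1

Codon 1: ATG Met / ATG Met — identical.
Codon 2: CCG Pro / CTA Leu — nonsynonymous.
Codon 3: ATT Ile / ATC Ile — synonymous.
Codon 4: CTA Leu / CTA Leu — identical.
Codon 5: CAC His / AAG Lys — nonsynonymous.
Codon 6: GAT Asp / GAT Asp — identical.
Synonymous differences: 1.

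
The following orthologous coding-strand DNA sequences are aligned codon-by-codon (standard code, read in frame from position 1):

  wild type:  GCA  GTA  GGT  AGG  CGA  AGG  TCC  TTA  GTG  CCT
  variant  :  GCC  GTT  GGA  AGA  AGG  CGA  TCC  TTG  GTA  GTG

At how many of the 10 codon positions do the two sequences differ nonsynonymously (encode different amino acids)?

1

Codon 1: GCA Ala / GCC Ala — synonymous.
Codon 2: GTA Val / GTT Val — synonymous.
Codon 3: GGT Gly / GGA Gly — synonymous.
Codon 4: AGG Arg / AGA Arg — synonymous.
Codon 5: CGA Arg / AGG Arg — synonymous.
Codon 6: AGG Arg / CGA Arg — synonymous.
Codon 7: TCC Ser / TCC Ser — identical.
Codon 8: TTA Leu / TTG Leu — synonymous.
Codon 9: GTG Val / GTA Val — synonymous.
Codon 10: CCT Pro / GTG Val — nonsynonymous.
Nonsynonymous differences: 1.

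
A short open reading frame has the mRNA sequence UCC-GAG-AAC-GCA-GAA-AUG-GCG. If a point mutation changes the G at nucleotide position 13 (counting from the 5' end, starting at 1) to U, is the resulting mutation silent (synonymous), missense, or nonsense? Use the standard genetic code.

nonsense

Position 13 falls in codon 5: GAA → Glu.
After the substitution the codon is UAA → Stop.
The new codon is a stop codon, so this is a nonsense mutation.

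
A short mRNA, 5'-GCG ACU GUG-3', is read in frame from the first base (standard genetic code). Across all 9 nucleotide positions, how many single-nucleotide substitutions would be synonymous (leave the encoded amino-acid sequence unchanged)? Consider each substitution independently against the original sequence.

Codon 1 (GCG, Ala): 3 synonymous substitutions.
Codon 2 (ACU, Thr): 3 synonymous substitutions.
Codon 3 (GUG, Val): 3 synonymous substitutions.
Total: 3 + 3 + 3 = 9.

9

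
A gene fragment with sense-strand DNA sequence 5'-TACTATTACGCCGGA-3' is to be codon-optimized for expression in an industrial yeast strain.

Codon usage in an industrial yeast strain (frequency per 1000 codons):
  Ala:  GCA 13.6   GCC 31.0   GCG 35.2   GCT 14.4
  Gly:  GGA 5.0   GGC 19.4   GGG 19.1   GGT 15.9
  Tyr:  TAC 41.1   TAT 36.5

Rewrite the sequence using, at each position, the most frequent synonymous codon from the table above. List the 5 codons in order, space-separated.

TAC TAC TAC GCG GGC

Codon 1 (Tyr): best is TAC at 41.1.
Codon 2 (Tyr): best is TAC at 41.1.
Codon 3 (Tyr): best is TAC at 41.1.
Codon 4 (Ala): best is GCG at 35.2.
Codon 5 (Gly): best is GGC at 19.4.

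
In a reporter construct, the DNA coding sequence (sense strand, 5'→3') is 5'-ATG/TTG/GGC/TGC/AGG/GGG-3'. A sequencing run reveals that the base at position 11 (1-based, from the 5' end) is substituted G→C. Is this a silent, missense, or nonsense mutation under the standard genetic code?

Position 11 falls in codon 4: TGC → Cys.
After the substitution the codon is TCC → Ser.
Cys ≠ Ser, so this is a missense mutation.

missense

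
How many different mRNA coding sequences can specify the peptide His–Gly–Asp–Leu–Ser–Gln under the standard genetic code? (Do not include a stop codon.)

His: 2 codons.
Gly: 4 codons.
Asp: 2 codons.
Leu: 6 codons.
Ser: 6 codons.
Gln: 2 codons.
2 × 4 × 2 × 6 × 6 × 2 = 1152.

1152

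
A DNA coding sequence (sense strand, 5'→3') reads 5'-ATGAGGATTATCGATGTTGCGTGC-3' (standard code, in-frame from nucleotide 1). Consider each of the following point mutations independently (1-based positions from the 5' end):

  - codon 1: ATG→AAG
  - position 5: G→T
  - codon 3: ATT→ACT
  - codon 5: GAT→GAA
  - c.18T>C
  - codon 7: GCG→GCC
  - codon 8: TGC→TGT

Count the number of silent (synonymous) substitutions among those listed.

3

Codon 1: ATG (Met) → AAG (Lys) — missense.
Codon 2: AGG (Arg) → ATG (Met) — missense.
Codon 3: ATT (Ile) → ACT (Thr) — missense.
Codon 5: GAT (Asp) → GAA (Glu) — missense.
Codon 6: GTT (Val) → GTC (Val) — synonymous.
Codon 7: GCG (Ala) → GCC (Ala) — synonymous.
Codon 8: TGC (Cys) → TGT (Cys) — synonymous.
Synonymous: 3 of 7.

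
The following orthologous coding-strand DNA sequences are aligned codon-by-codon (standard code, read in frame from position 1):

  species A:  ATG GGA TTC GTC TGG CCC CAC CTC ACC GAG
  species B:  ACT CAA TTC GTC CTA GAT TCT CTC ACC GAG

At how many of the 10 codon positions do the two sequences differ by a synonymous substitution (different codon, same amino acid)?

Codon 1: ATG Met / ACT Thr — nonsynonymous.
Codon 2: GGA Gly / CAA Gln — nonsynonymous.
Codon 3: TTC Phe / TTC Phe — identical.
Codon 4: GTC Val / GTC Val — identical.
Codon 5: TGG Trp / CTA Leu — nonsynonymous.
Codon 6: CCC Pro / GAT Asp — nonsynonymous.
Codon 7: CAC His / TCT Ser — nonsynonymous.
Codon 8: CTC Leu / CTC Leu — identical.
Codon 9: ACC Thr / ACC Thr — identical.
Codon 10: GAG Glu / GAG Glu — identical.
Synonymous differences: 0.

0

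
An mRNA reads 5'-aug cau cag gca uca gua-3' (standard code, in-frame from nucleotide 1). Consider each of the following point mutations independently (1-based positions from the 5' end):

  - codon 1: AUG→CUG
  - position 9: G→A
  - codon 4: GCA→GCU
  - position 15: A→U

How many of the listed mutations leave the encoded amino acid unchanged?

Codon 1: AUG (Met) → CUG (Leu) — missense.
Codon 3: CAG (Gln) → CAA (Gln) — synonymous.
Codon 4: GCA (Ala) → GCU (Ala) — synonymous.
Codon 5: UCA (Ser) → UCU (Ser) — synonymous.
Synonymous: 3 of 4.

3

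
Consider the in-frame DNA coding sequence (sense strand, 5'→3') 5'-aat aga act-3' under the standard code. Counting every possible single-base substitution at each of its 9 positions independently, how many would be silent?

Codon 1 (AAT, Asn): 1 synonymous substitution.
Codon 2 (AGA, Arg): 2 synonymous substitutions.
Codon 3 (ACT, Thr): 3 synonymous substitutions.
Total: 1 + 2 + 3 = 6.

6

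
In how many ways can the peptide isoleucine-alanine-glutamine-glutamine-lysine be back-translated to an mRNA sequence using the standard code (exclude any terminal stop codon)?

Ile: 3 codons.
Ala: 4 codons.
Gln: 2 codons.
Gln: 2 codons.
Lys: 2 codons.
3 × 4 × 2 × 2 × 2 = 96.

96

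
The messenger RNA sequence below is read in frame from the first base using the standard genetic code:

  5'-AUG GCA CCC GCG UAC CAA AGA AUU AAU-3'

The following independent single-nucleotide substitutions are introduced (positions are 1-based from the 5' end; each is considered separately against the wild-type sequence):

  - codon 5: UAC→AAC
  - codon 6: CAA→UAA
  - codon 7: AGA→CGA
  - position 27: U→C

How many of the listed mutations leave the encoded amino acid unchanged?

2

Codon 5: UAC (Tyr) → AAC (Asn) — missense.
Codon 6: CAA (Gln) → UAA (Stop) — nonsense.
Codon 7: AGA (Arg) → CGA (Arg) — synonymous.
Codon 9: AAU (Asn) → AAC (Asn) — synonymous.
Synonymous: 2 of 4.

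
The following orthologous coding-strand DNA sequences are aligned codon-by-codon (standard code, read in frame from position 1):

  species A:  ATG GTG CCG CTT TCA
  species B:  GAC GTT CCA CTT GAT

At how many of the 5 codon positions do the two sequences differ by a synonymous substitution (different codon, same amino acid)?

2

Codon 1: ATG Met / GAC Asp — nonsynonymous.
Codon 2: GTG Val / GTT Val — synonymous.
Codon 3: CCG Pro / CCA Pro — synonymous.
Codon 4: CTT Leu / CTT Leu — identical.
Codon 5: TCA Ser / GAT Asp — nonsynonymous.
Synonymous differences: 2.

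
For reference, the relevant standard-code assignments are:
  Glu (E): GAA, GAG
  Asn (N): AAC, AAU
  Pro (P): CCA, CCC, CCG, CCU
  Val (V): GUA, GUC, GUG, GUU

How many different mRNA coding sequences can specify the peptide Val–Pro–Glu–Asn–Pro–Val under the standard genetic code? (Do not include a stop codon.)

Val: 4 codons.
Pro: 4 codons.
Glu: 2 codons.
Asn: 2 codons.
Pro: 4 codons.
Val: 4 codons.
4 × 4 × 2 × 2 × 4 × 4 = 1024.

1024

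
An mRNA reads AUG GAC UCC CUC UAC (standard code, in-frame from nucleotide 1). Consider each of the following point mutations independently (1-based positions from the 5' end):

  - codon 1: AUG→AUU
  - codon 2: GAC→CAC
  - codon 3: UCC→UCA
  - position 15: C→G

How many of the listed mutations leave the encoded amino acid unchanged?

Codon 1: AUG (Met) → AUU (Ile) — missense.
Codon 2: GAC (Asp) → CAC (His) — missense.
Codon 3: UCC (Ser) → UCA (Ser) — synonymous.
Codon 5: UAC (Tyr) → UAG (Stop) — nonsense.
Synonymous: 1 of 4.

1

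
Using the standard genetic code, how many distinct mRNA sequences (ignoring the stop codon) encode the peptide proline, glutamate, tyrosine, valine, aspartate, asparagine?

Pro: 4 codons.
Glu: 2 codons.
Tyr: 2 codons.
Val: 4 codons.
Asp: 2 codons.
Asn: 2 codons.
4 × 2 × 2 × 4 × 2 × 2 = 256.

256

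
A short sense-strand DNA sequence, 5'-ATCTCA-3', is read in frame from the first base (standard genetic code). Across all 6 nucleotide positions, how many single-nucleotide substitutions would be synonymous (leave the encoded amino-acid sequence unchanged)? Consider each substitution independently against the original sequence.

Codon 1 (ATC, Ile): 2 synonymous substitutions.
Codon 2 (TCA, Ser): 3 synonymous substitutions.
Total: 2 + 3 = 5.

5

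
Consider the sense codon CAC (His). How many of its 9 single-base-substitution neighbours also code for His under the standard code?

Position 1: none → 0 synonymous.
Position 2: none → 0 synonymous.
Position 3: CAU → 1 synonymous.
Total: 0 + 0 + 1 = 1.

1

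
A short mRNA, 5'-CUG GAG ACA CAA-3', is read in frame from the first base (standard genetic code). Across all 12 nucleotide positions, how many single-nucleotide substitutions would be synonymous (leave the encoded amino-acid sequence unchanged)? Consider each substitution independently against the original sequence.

Codon 1 (CUG, Leu): 4 synonymous substitutions.
Codon 2 (GAG, Glu): 1 synonymous substitution.
Codon 3 (ACA, Thr): 3 synonymous substitutions.
Codon 4 (CAA, Gln): 1 synonymous substitution.
Total: 4 + 1 + 3 + 1 = 9.

9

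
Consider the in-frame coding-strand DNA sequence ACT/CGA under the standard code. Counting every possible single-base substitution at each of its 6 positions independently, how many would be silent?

Codon 1 (ACT, Thr): 3 synonymous substitutions.
Codon 2 (CGA, Arg): 4 synonymous substitutions.
Total: 3 + 4 = 7.

7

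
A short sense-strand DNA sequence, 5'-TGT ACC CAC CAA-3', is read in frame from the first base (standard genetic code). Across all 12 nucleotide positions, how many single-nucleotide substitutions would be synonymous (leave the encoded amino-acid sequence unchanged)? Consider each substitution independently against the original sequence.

6

Codon 1 (TGT, Cys): 1 synonymous substitution.
Codon 2 (ACC, Thr): 3 synonymous substitutions.
Codon 3 (CAC, His): 1 synonymous substitution.
Codon 4 (CAA, Gln): 1 synonymous substitution.
Total: 1 + 3 + 1 + 1 = 6.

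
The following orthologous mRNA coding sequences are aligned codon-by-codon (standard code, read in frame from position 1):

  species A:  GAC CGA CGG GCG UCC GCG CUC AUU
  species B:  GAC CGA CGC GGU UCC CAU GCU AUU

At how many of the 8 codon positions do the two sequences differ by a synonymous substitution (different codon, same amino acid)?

1

Codon 1: GAC Asp / GAC Asp — identical.
Codon 2: CGA Arg / CGA Arg — identical.
Codon 3: CGG Arg / CGC Arg — synonymous.
Codon 4: GCG Ala / GGU Gly — nonsynonymous.
Codon 5: UCC Ser / UCC Ser — identical.
Codon 6: GCG Ala / CAU His — nonsynonymous.
Codon 7: CUC Leu / GCU Ala — nonsynonymous.
Codon 8: AUU Ile / AUU Ile — identical.
Synonymous differences: 1.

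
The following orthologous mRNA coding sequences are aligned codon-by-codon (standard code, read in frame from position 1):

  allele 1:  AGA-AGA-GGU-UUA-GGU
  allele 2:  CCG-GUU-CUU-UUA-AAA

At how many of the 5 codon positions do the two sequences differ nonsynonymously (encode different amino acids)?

4

Codon 1: AGA Arg / CCG Pro — nonsynonymous.
Codon 2: AGA Arg / GUU Val — nonsynonymous.
Codon 3: GGU Gly / CUU Leu — nonsynonymous.
Codon 4: UUA Leu / UUA Leu — identical.
Codon 5: GGU Gly / AAA Lys — nonsynonymous.
Nonsynonymous differences: 4.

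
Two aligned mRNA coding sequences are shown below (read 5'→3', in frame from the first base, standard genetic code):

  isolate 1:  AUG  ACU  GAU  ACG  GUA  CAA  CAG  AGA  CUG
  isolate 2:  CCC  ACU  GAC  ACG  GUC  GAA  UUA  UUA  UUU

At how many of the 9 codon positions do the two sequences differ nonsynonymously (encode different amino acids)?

5

Codon 1: AUG Met / CCC Pro — nonsynonymous.
Codon 2: ACU Thr / ACU Thr — identical.
Codon 3: GAU Asp / GAC Asp — synonymous.
Codon 4: ACG Thr / ACG Thr — identical.
Codon 5: GUA Val / GUC Val — synonymous.
Codon 6: CAA Gln / GAA Glu — nonsynonymous.
Codon 7: CAG Gln / UUA Leu — nonsynonymous.
Codon 8: AGA Arg / UUA Leu — nonsynonymous.
Codon 9: CUG Leu / UUU Phe — nonsynonymous.
Nonsynonymous differences: 5.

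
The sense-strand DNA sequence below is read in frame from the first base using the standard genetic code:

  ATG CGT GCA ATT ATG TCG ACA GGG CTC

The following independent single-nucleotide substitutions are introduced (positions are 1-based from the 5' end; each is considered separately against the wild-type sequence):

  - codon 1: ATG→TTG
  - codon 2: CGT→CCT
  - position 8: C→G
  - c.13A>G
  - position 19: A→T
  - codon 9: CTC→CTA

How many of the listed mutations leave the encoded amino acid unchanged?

1

Codon 1: ATG (Met) → TTG (Leu) — missense.
Codon 2: CGT (Arg) → CCT (Pro) — missense.
Codon 3: GCA (Ala) → GGA (Gly) — missense.
Codon 5: ATG (Met) → GTG (Val) — missense.
Codon 7: ACA (Thr) → TCA (Ser) — missense.
Codon 9: CTC (Leu) → CTA (Leu) — synonymous.
Synonymous: 1 of 6.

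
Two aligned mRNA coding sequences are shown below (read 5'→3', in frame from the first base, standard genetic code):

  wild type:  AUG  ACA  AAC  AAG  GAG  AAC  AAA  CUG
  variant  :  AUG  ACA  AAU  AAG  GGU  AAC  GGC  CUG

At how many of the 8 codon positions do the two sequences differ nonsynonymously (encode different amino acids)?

Codon 1: AUG Met / AUG Met — identical.
Codon 2: ACA Thr / ACA Thr — identical.
Codon 3: AAC Asn / AAU Asn — synonymous.
Codon 4: AAG Lys / AAG Lys — identical.
Codon 5: GAG Glu / GGU Gly — nonsynonymous.
Codon 6: AAC Asn / AAC Asn — identical.
Codon 7: AAA Lys / GGC Gly — nonsynonymous.
Codon 8: CUG Leu / CUG Leu — identical.
Nonsynonymous differences: 2.

2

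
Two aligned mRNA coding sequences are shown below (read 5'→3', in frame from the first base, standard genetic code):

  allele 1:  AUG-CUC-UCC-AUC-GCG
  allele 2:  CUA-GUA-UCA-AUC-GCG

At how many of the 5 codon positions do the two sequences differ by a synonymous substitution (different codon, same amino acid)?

Codon 1: AUG Met / CUA Leu — nonsynonymous.
Codon 2: CUC Leu / GUA Val — nonsynonymous.
Codon 3: UCC Ser / UCA Ser — synonymous.
Codon 4: AUC Ile / AUC Ile — identical.
Codon 5: GCG Ala / GCG Ala — identical.
Synonymous differences: 1.

1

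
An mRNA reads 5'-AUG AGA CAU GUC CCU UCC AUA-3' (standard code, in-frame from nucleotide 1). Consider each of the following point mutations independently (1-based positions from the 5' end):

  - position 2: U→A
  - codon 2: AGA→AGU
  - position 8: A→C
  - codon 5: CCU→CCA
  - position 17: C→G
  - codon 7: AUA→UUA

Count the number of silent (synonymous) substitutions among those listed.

Codon 1: AUG (Met) → AAG (Lys) — missense.
Codon 2: AGA (Arg) → AGU (Ser) — missense.
Codon 3: CAU (His) → CCU (Pro) — missense.
Codon 5: CCU (Pro) → CCA (Pro) — synonymous.
Codon 6: UCC (Ser) → UGC (Cys) — missense.
Codon 7: AUA (Ile) → UUA (Leu) — missense.
Synonymous: 1 of 6.

1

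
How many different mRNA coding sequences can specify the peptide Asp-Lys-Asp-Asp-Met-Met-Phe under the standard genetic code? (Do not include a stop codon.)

32

Asp: 2 codons.
Lys: 2 codons.
Asp: 2 codons.
Asp: 2 codons.
Met: 1 codon.
Met: 1 codon.
Phe: 2 codons.
2 × 2 × 2 × 2 × 1 × 1 × 2 = 32.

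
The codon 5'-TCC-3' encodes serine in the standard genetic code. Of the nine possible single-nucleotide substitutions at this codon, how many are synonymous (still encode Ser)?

3

Position 1: none → 0 synonymous.
Position 2: none → 0 synonymous.
Position 3: TCT, TCA, TCG → 3 synonymous.
Total: 0 + 0 + 3 = 3.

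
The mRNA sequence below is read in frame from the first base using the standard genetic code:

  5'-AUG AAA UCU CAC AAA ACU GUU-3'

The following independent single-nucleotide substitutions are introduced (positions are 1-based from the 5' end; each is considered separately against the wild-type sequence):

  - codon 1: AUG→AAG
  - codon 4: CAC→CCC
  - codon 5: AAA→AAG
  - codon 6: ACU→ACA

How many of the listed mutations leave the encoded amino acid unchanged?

2

Codon 1: AUG (Met) → AAG (Lys) — missense.
Codon 4: CAC (His) → CCC (Pro) — missense.
Codon 5: AAA (Lys) → AAG (Lys) — synonymous.
Codon 6: ACU (Thr) → ACA (Thr) — synonymous.
Synonymous: 2 of 4.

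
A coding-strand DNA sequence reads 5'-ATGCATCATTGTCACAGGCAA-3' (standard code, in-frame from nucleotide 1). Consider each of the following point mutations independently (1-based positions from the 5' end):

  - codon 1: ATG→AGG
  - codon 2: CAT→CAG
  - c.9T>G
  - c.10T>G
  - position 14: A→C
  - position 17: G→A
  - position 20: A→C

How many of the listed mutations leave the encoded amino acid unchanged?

Codon 1: ATG (Met) → AGG (Arg) — missense.
Codon 2: CAT (His) → CAG (Gln) — missense.
Codon 3: CAT (His) → CAG (Gln) — missense.
Codon 4: TGT (Cys) → GGT (Gly) — missense.
Codon 5: CAC (His) → CCC (Pro) — missense.
Codon 6: AGG (Arg) → AAG (Lys) — missense.
Codon 7: CAA (Gln) → CCA (Pro) — missense.
Synonymous: 0 of 7.

0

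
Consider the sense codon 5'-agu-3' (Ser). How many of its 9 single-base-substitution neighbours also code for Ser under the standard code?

Position 1: none → 0 synonymous.
Position 2: none → 0 synonymous.
Position 3: AGC → 1 synonymous.
Total: 0 + 0 + 1 = 1.

1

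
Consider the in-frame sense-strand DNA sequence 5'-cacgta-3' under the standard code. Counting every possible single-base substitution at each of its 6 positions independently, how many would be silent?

4

Codon 1 (CAC, His): 1 synonymous substitution.
Codon 2 (GTA, Val): 3 synonymous substitutions.
Total: 1 + 3 = 4.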